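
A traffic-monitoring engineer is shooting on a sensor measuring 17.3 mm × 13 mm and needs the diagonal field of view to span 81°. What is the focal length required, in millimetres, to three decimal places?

12.669 mm

Sensor diagonal = √(17.3² + 13²) = √468.2900 ≈ 21.6400 mm.
From α = 2·arctan(d/2f) we get f = d / (2·tan(α/2)).
With d = 21.6400 mm and α/2 = 40.5°, tan(α/2) ≈ 0.85408, so f ≈ 21.6400 / 1.70816 ≈ 12.6686 mm.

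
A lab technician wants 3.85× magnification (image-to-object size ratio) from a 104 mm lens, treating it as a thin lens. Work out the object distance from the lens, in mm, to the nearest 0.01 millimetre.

With m = dᵢ/dₒ and 1/f = 1/dₒ + 1/dᵢ, substituting dᵢ = m·dₒ gives 1/f = (1 + 1/m)/dₒ, hence dₒ = f·(1 + 1/m).
dₒ = 104 × (1 + 1/3.85) = 104 × 1.25974 ≈ 131.013 mm.

131.01 mm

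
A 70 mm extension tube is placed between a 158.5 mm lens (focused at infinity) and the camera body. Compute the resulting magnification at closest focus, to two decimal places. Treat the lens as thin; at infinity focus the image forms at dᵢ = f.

0.44×

The tube moves the image plane from f to f + e, so dᵢ = 158.5 + 70 = 228.5 mm. Focus is achieved when 1/f = 1/dₒ + 1/dᵢ, giving dₒ = 1/(1/f − 1/(f+e)).
Magnification m = dᵢ/dₒ = (f+e)·(1/f − 1/(f+e)) = e/f = 70/158.5 ≈ 0.4416.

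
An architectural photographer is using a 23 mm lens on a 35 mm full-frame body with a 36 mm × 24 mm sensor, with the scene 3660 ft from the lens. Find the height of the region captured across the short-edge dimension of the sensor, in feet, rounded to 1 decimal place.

3819.1 ft

dₒ: 3660 ft × 304.8 mm/ft = 1115567.96 mm.
Similar triangles through the lens centre give W/dₒ = h/dᵢ; with 1/f = 1/dₒ + 1/dᵢ this gives W = h·(dₒ − f)/f.
W = 24 mm × (1.11557e+06 − 23) / 23 = 24 × 48501.9550 ≈ 1164046.919 mm = 1164046.919/304.8 ft = 3819.05 ft.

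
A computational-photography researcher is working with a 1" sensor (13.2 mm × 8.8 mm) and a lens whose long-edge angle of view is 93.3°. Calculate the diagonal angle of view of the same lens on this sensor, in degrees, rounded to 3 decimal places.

From the long-edge AOV: f = 13.2 / (2·tan(46.65°)) = 13.2 / 2.11864 ≈ 6.2304 mm.
Sensor diagonal = √(13.2² + 8.8²) = √251.6800 ≈ 15.8644 mm.
Diagonal AOV = 2·arctan(15.8644 / (2 × 6.2304)) = 2·arctan(1.27314) ≈ 103.7038°.

103.704°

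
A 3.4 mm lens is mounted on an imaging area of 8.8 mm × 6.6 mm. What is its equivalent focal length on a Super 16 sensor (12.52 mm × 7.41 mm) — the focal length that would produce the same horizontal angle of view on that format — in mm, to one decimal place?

Equal angle of view means equal width/f ratio, so f₂ = f₁ · (width₂/width₁) = 3.4 × 12.52/8.8.
f₂ = 3.4 × 1.42273 ≈ 4.837 mm.

4.8 mm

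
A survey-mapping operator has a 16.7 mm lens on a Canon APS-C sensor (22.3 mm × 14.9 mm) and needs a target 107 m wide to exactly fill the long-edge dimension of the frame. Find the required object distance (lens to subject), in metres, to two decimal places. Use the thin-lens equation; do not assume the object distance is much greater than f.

W: 107 m = 107000 mm.
Magnification m = w/W = dᵢ/dₒ; combined with 1/f = 1/dₒ + 1/dᵢ this gives dₒ = f·(1 + W/w).
dₒ = 16.7 mm × (1 + 107000/22.3) = 16.7 × 4799.2063 ≈ 80146.745 mm = 80.1467 m.

80.15 m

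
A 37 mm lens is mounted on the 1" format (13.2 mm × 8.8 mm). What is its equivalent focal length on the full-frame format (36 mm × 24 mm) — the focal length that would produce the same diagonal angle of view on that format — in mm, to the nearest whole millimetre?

101 mm

Sensor diagonal = √(13.2² + 8.8²) = √251.6800 ≈ 15.8644 mm.
Sensor diagonal = √(36² + 24²) = √1872.0000 ≈ 43.2666 mm.
Equal angle of view means equal diagonal/f ratio, so f₂ = f₁ · (diagonal₂/diagonal₁) = 37 × 43.2666/15.8644.
f₂ = 37 × 2.72727 ≈ 100.909 mm.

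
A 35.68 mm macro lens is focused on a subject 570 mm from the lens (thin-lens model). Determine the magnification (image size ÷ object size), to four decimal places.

Thin lens: 1/f = 1/dₒ + 1/dᵢ → 1/dᵢ = 1/35.68 − 1/570 = 0.0262725 mm⁻¹, so dᵢ ≈ 38.0626 mm.
Magnification m = dᵢ/dₒ = 38.0626/570 ≈ 0.06678.

0.0668×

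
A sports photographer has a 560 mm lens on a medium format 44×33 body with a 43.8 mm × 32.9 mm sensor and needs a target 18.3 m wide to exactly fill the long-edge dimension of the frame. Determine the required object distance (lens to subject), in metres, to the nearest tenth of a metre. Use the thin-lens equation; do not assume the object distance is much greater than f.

W: 18.3 m = 18300 mm.
Magnification m = w/W = dᵢ/dₒ; combined with 1/f = 1/dₒ + 1/dᵢ this gives dₒ = f·(1 + W/w).
dₒ = 560 mm × (1 + 18300/43.8) = 560 × 418.8082 ≈ 234532.603 mm = 234.533 m.

234.5 m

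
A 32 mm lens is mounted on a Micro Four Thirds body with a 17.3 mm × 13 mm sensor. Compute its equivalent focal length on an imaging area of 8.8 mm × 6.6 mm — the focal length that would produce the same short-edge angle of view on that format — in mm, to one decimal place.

16.2 mm

Equal angle of view means equal height/f ratio, so f₂ = f₁ · (height₂/height₁) = 32 × 6.6/13.
f₂ = 32 × 0.50769 ≈ 16.246 mm.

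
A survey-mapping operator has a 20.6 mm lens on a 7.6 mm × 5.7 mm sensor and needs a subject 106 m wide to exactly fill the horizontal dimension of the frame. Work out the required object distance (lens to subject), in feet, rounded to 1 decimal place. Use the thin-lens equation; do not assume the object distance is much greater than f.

W: 106 m = 106000 mm.
Magnification m = w/W = dᵢ/dₒ; combined with 1/f = 1/dₒ + 1/dᵢ this gives dₒ = f·(1 + W/w).
dₒ = 20.6 mm × (1 + 106000/7.6) = 20.6 × 13948.3684 ≈ 287336.389 mm = 287336.389/304.8 ft = 942.705 ft.

942.7 ft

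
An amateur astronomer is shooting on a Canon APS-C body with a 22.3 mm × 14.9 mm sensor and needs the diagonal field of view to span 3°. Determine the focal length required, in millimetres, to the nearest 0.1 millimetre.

512.1 mm

Sensor diagonal = √(22.3² + 14.9²) = √719.3000 ≈ 26.8198 mm.
From α = 2·arctan(d/2f) we get f = d / (2·tan(α/2)).
With d = 26.8198 mm and α/2 = 1.5°, tan(α/2) ≈ 0.02619, so f ≈ 26.8198 / 0.05237 ≈ 512.1028 mm.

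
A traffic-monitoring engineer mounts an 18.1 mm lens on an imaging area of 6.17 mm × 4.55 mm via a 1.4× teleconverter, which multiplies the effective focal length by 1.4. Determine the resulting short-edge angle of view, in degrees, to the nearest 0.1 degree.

Effective focal length f = 18.1 × 1.4 = 25.34 mm.
α = 2·arctan(4.55 / (2 × 25.34)) = 2·arctan(0.08978) ≈ 10.2604°.

10.3°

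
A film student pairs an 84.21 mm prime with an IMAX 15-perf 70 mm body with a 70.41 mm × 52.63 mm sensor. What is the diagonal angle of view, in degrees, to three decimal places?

55.124°

Sensor diagonal = √(70.41² + 52.63²) = √7727.4850 ≈ 87.9061 mm.
Angle of view α = 2·arctan(d/2f) with d = 87.9061 mm and f = 84.21 mm.
d/2f = 0.52195; arctan(0.52195) ≈ 27.5621°, so α ≈ 55.1242°.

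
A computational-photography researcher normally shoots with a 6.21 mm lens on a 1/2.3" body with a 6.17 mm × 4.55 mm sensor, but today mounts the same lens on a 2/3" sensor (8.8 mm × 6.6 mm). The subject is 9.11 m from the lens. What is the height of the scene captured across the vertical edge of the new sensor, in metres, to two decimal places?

9.68 m

The focal length stays 6.21 mm; the relevant sensor dimension is now h = 6.6 mm. Object distance dₒ = 9.11 m = 9110 mm.
Thin-lens field height W = h·(dₒ − f)/f = 6.6 × (9110 − 6.21)/6.21 ≈ 9675.526 mm = 9.67553 m.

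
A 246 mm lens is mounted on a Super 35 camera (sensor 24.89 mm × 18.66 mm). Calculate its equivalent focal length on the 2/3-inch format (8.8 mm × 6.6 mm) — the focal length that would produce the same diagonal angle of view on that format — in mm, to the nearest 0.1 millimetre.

Sensor diagonal = √(24.89² + 18.66²) = √967.7077 ≈ 31.1080 mm.
Sensor diagonal = √(8.8² + 6.6²) = √121.0000 ≈ 11.0000 mm.
Equal angle of view means equal diagonal/f ratio, so f₂ = f₁ · (diagonal₂/diagonal₁) = 246 × 11.0000/31.1080.
f₂ = 246 × 0.35361 ≈ 86.987 mm.

87.0 mm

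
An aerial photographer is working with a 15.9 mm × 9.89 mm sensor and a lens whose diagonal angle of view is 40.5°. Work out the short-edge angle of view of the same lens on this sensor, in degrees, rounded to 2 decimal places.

22.05°

Sensor diagonal = √(15.9² + 9.89²) = √350.6221 ≈ 18.7249 mm.
From the diagonal AOV: f = 18.7249 / (2·tan(20.25°)) = 18.7249 / 0.73784 ≈ 25.3780 mm.
Short-edge AOV = 2·arctan(9.89 / (2 × 25.3780)) = 2·arctan(0.19485) ≈ 22.0522°.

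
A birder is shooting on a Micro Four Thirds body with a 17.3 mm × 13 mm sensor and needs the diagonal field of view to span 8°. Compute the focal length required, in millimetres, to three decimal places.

Sensor diagonal = √(17.3² + 13²) = √468.2900 ≈ 21.6400 mm.
From α = 2·arctan(d/2f) we get f = d / (2·tan(α/2)).
With d = 21.6400 mm and α/2 = 4°, tan(α/2) ≈ 0.06993, so f ≈ 21.6400 / 0.13985 ≈ 154.7333 mm.

154.733 mm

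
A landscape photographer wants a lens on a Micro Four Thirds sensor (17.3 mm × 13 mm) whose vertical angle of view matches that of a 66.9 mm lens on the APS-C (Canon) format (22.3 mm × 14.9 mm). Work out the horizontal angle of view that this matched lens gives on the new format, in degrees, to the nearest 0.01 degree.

Equal vertical AOV ⇒ f₂ = f₁ · 13/14.9 = 66.9 × 0.87248 ≈ 58.3691 mm.
Horizontal AOV on the new format = 2·arctan(17.3 / (2 × 58.3691)) = 2·arctan(0.14819) ≈ 16.8592°.

16.86°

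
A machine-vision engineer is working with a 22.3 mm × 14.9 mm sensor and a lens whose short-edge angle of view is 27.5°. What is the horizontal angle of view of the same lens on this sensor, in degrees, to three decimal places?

40.228°

From the short-edge AOV: f = 14.9 / (2·tan(13.75°)) = 14.9 / 0.48940 ≈ 30.4456 mm.
Horizontal AOV = 2·arctan(22.3 / (2 × 30.4456)) = 2·arctan(0.36623) ≈ 40.2281°.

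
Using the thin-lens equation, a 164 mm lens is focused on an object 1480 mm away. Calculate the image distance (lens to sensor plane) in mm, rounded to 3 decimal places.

1/dᵢ = 1/f − 1/dₒ = 1/164 − 1/1480 = 0.0054219 mm⁻¹.
dᵢ = 1/0.0054219 ≈ 184.4377 mm.

184.438 mm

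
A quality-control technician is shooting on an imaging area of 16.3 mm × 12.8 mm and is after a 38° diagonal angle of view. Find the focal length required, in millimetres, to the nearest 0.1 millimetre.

30.1 mm

Sensor diagonal = √(16.3² + 12.8²) = √429.5300 ≈ 20.7251 mm.
From α = 2·arctan(d/2f) we get f = d / (2·tan(α/2)).
With d = 20.7251 mm and α/2 = 19°, tan(α/2) ≈ 0.34433, so f ≈ 20.7251 / 0.68866 ≈ 30.0950 mm.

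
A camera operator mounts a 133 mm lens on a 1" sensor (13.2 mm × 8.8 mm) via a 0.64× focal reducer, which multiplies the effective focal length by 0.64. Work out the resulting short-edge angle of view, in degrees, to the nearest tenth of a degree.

5.9°

Effective focal length f = 133 × 0.64 = 85.12 mm.
α = 2·arctan(8.8 / (2 × 85.12)) = 2·arctan(0.05169) ≈ 5.9182°.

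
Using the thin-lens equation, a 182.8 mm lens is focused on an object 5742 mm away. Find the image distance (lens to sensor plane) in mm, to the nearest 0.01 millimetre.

1/dᵢ = 1/f − 1/dₒ = 1/182.8 − 1/5742 = 0.0052963 mm⁻¹.
dᵢ = 1/0.0052963 ≈ 188.8109 mm.

188.81 mm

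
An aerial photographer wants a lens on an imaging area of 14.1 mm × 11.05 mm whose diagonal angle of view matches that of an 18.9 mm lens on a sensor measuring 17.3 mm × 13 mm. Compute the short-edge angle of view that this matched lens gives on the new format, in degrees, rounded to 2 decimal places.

Sensor diagonal = √(17.3² + 13²) = √468.2900 ≈ 21.6400 mm.
Sensor diagonal = √(14.1² + 11.05²) = √320.9125 ≈ 17.9140 mm.
Equal diagonal AOV ⇒ f₂ = f₁ · 17.9140/21.6400 = 18.9 × 0.82782 ≈ 15.6458 mm.
Short-edge AOV on the new format = 2·arctan(11.05 / (2 × 15.6458)) = 2·arctan(0.35313) ≈ 38.8993°.

38.90°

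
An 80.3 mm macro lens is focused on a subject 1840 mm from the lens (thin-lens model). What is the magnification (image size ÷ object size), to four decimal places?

Thin lens: 1/f = 1/dₒ + 1/dᵢ → 1/dᵢ = 1/80.3 − 1/1840 = 0.0119098 mm⁻¹, so dᵢ ≈ 83.9643 mm.
Magnification m = dᵢ/dₒ = 83.9643/1840 ≈ 0.04563.

0.0456×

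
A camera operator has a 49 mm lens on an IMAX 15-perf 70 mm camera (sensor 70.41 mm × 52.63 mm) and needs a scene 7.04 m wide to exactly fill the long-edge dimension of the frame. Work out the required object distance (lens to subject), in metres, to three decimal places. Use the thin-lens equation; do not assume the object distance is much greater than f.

4.948 m

W: 7.04 m = 7040 mm.
Magnification m = w/W = dᵢ/dₒ; combined with 1/f = 1/dₒ + 1/dᵢ this gives dₒ = f·(1 + W/w).
dₒ = 49 mm × (1 + 7040/70.41) = 49 × 100.9858 ≈ 4948.304 mm = 4.9483 m.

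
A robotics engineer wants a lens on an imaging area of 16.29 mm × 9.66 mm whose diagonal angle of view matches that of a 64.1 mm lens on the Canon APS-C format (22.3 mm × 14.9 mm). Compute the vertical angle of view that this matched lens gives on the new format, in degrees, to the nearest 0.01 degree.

Sensor diagonal = √(22.3² + 14.9²) = √719.3000 ≈ 26.8198 mm.
Sensor diagonal = √(16.29² + 9.66²) = √358.6797 ≈ 18.9388 mm.
Equal diagonal AOV ⇒ f₂ = f₁ · 18.9388/26.8198 = 64.1 × 0.70615 ≈ 45.2644 mm.
Vertical AOV on the new format = 2·arctan(9.66 / (2 × 45.2644)) = 2·arctan(0.10671) ≈ 12.1816°.

12.18°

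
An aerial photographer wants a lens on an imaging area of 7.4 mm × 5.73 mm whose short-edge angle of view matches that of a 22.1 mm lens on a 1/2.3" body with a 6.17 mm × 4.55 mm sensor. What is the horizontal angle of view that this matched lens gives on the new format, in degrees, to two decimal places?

Equal short-edge AOV ⇒ f₂ = f₁ · 5.73/4.55 = 22.1 × 1.25934 ≈ 27.8314 mm.
Horizontal AOV on the new format = 2·arctan(7.4 / (2 × 27.8314)) = 2·arctan(0.13294) ≈ 15.1454°.

15.15°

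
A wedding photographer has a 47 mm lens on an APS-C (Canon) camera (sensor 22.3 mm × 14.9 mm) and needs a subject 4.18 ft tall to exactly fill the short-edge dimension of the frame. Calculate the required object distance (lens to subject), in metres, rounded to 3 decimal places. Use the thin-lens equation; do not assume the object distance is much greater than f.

W: 4.18 ft × 304.8 mm/ft = 1274.06 mm.
Magnification m = h/W = dᵢ/dₒ; combined with 1/f = 1/dₒ + 1/dᵢ this gives dₒ = f·(1 + W/h).
dₒ = 47 mm × (1 + 1274.06/14.9) = 47 × 86.5076 ≈ 4065.859 mm = 4.06586 m.

4.066 m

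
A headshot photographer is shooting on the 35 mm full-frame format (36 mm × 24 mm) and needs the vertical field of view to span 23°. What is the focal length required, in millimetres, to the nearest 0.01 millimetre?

58.98 mm

From α = 2·arctan(h/2f) we get f = h / (2·tan(α/2)).
With h = 24 mm and α/2 = 11.5°, tan(α/2) ≈ 0.20345, so f ≈ 24 / 0.40690 ≈ 58.9819 mm.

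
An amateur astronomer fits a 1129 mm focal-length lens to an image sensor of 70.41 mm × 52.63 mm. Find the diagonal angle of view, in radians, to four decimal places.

0.0778 rad

Sensor diagonal = √(70.41² + 52.63²) = √7727.4850 ≈ 87.9061 mm.
Angle of view α = 2·arctan(d/2f) with d = 87.9061 mm and f = 1129 mm.
d/2f = 0.03893; arctan(0.03893) ≈ 0.0389 rad, so α ≈ 0.0778 rad.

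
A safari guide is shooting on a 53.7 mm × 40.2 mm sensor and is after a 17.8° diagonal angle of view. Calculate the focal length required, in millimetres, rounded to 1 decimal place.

Sensor diagonal = √(53.7² + 40.2²) = √4499.7300 ≈ 67.0800 mm.
From α = 2·arctan(d/2f) we get f = d / (2·tan(α/2)).
With d = 67.0800 mm and α/2 = 8.9°, tan(α/2) ≈ 0.15660, so f ≈ 67.0800 / 0.31319 ≈ 214.1820 mm.

214.2 mm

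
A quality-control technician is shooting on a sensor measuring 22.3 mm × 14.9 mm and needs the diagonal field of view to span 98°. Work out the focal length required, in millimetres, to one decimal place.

11.7 mm

Sensor diagonal = √(22.3² + 14.9²) = √719.3000 ≈ 26.8198 mm.
From α = 2·arctan(d/2f) we get f = d / (2·tan(α/2)).
With d = 26.8198 mm and α/2 = 49°, tan(α/2) ≈ 1.15037, so f ≈ 26.8198 / 2.30074 ≈ 11.6570 mm.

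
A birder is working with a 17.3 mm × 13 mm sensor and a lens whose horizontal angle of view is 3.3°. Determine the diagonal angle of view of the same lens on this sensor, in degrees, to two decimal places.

4.13°

From the horizontal AOV: f = 17.3 / (2·tan(1.65°)) = 17.3 / 0.05761 ≈ 300.2857 mm.
Sensor diagonal = √(17.3² + 13²) = √468.2900 ≈ 21.6400 mm.
Diagonal AOV = 2·arctan(21.6400 / (2 × 300.2857)) = 2·arctan(0.03603) ≈ 4.1272°.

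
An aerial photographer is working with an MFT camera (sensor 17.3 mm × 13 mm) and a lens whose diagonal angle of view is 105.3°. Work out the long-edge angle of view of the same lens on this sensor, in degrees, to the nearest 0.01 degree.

Sensor diagonal = √(17.3² + 13²) = √468.2900 ≈ 21.6400 mm.
From the diagonal AOV: f = 21.6400 / (2·tan(52.65°)) = 21.6400 / 2.62063 ≈ 8.2576 mm.
Long-edge AOV = 2·arctan(17.3 / (2 × 8.2576)) = 2·arctan(1.04752) ≈ 92.6593°.

92.66°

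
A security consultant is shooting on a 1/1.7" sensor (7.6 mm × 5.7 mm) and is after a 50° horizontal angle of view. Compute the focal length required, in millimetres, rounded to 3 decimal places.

8.149 mm

From α = 2·arctan(w/2f) we get f = w / (2·tan(α/2)).
With w = 7.6 mm and α/2 = 25°, tan(α/2) ≈ 0.46631, so f ≈ 7.6 / 0.93262 ≈ 8.1491 mm.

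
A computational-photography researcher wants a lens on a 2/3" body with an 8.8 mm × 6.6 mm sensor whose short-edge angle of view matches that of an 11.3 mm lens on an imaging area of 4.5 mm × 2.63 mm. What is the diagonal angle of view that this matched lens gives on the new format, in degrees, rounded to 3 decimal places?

21.953°

Equal short-edge AOV ⇒ f₂ = f₁ · 6.6/2.63 = 11.3 × 2.50951 ≈ 28.3574 mm.
Sensor diagonal = √(8.8² + 6.6²) = √121.0000 ≈ 11.0000 mm.
Diagonal AOV on the new format = 2·arctan(11.0000 / (2 × 28.3574)) = 2·arctan(0.19395) ≈ 21.9528°.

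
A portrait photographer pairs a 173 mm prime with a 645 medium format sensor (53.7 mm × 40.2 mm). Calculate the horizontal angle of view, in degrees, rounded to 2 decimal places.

Angle of view α = 2·arctan(w/2f) with w = 53.7 mm and f = 173 mm.
w/2f = 0.15520; arctan(0.15520) ≈ 8.8221°, so α ≈ 17.6441°.

17.64°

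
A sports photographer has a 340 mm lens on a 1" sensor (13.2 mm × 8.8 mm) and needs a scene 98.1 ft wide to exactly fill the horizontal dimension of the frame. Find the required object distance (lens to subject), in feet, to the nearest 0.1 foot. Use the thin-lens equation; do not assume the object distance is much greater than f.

W: 98.1 ft × 304.8 mm/ft = 29900.88 mm.
Magnification m = w/W = dᵢ/dₒ; combined with 1/f = 1/dₒ + 1/dᵢ this gives dₒ = f·(1 + W/w).
dₒ = 340 mm × (1 + 29900.9/13.2) = 340 × 2266.2181 ≈ 770514.157 mm = 770514.157/304.8 ft = 2527.93 ft.

2527.9 ft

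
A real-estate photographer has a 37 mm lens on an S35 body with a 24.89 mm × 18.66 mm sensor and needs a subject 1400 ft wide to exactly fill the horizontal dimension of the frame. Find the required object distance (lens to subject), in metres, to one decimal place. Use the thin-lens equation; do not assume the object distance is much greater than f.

634.4 m

W: 1400 ft × 304.8 mm/ft = 426719.99 mm.
Magnification m = w/W = dᵢ/dₒ; combined with 1/f = 1/dₒ + 1/dᵢ this gives dₒ = f·(1 + W/w).
dₒ = 37 mm × (1 + 426720/24.89) = 37 × 17145.2341 ≈ 634373.661 mm = 634.374 m.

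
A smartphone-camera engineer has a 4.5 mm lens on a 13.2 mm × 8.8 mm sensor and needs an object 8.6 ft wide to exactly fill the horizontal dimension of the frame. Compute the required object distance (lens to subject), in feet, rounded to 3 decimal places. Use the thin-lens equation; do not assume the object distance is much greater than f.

W: 8.6 ft × 304.8 mm/ft = 2621.28 mm.
Magnification m = w/W = dᵢ/dₒ; combined with 1/f = 1/dₒ + 1/dᵢ this gives dₒ = f·(1 + W/w).
dₒ = 4.5 mm × (1 + 2621.28/13.2) = 4.5 × 199.5818 ≈ 898.118 mm = 898.118/304.8 ft = 2.94658 ft.

2.947 ft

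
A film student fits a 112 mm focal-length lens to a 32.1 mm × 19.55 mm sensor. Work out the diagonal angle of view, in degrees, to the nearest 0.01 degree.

Sensor diagonal = √(32.1² + 19.55²) = √1412.6125 ≈ 37.5847 mm.
Angle of view α = 2·arctan(d/2f) with d = 37.5847 mm and f = 112 mm.
d/2f = 0.16779; arctan(0.16779) ≈ 9.5249°, so α ≈ 19.0498°.

19.05°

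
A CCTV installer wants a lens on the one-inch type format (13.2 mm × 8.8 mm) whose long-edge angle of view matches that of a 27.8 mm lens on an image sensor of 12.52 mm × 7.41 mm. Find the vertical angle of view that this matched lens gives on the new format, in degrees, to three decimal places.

17.075°

Equal long-edge AOV ⇒ f₂ = f₁ · 13.2/12.52 = 27.8 × 1.05431 ≈ 29.3099 mm.
Vertical AOV on the new format = 2·arctan(8.8 / (2 × 29.3099)) = 2·arctan(0.15012) ≈ 17.0750°.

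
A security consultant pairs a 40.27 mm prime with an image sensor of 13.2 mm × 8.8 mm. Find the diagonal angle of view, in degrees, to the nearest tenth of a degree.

Sensor diagonal = √(13.2² + 8.8²) = √251.6800 ≈ 15.8644 mm.
Angle of view α = 2·arctan(d/2f) with d = 15.8644 mm and f = 40.27 mm.
d/2f = 0.19698; arctan(0.19698) ≈ 11.1432°, so α ≈ 22.2864°.

22.3°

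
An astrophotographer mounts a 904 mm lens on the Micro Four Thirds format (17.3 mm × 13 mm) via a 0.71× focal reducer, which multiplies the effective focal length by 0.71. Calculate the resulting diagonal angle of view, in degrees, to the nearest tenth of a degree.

Effective focal length f = 904 × 0.71 = 641.84 mm.
Sensor diagonal = √(17.3² + 13²) = √468.2900 ≈ 21.6400 mm.
α = 2·arctan(21.640 / (2 × 641.84)) = 2·arctan(0.01686) ≈ 1.9316°.

1.9°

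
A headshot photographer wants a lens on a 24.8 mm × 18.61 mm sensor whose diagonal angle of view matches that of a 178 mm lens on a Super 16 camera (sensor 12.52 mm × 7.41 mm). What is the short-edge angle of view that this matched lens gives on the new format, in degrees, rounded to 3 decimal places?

Sensor diagonal = √(12.52² + 7.41²) = √211.6585 ≈ 14.5485 mm.
Sensor diagonal = √(24.8² + 18.61²) = √961.3721 ≈ 31.0060 mm.
Equal diagonal AOV ⇒ f₂ = f₁ · 31.0060/14.5485 = 178 × 2.13122 ≈ 379.3568 mm.
Short-edge AOV on the new format = 2·arctan(18.61 / (2 × 379.3568)) = 2·arctan(0.02453) ≈ 2.8102°.

2.810°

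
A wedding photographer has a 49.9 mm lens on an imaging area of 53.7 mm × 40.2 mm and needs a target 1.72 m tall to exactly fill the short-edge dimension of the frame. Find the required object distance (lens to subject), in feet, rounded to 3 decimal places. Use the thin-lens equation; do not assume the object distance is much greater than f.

W: 1.72 m = 1720 mm.
Magnification m = h/W = dᵢ/dₒ; combined with 1/f = 1/dₒ + 1/dᵢ this gives dₒ = f·(1 + W/h).
dₒ = 49.9 mm × (1 + 1720/40.2) = 49.9 × 43.7861 ≈ 2184.925 mm = 2184.925/304.8 ft = 7.16839 ft.

7.168 ft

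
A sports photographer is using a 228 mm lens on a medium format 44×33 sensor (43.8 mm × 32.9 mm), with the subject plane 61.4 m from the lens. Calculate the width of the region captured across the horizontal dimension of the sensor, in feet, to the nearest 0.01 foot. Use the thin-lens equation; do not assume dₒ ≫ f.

38.55 ft

dₒ: 61.4 m = 61400 mm.
Similar triangles through the lens centre give W/dₒ = w/dᵢ; with 1/f = 1/dₒ + 1/dᵢ this gives W = w·(dₒ − f)/f.
W = 43.8 mm × (61400 − 228) / 228 = 43.8 × 268.2982 ≈ 11751.463 mm = 11751.463/304.8 ft = 38.5547 ft.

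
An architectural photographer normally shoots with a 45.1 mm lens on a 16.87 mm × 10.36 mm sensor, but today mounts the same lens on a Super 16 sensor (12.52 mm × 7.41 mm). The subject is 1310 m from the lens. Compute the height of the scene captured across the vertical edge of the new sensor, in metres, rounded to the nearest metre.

The focal length stays 45.1 mm; the relevant sensor dimension is now h = 7.41 mm. Object distance dₒ = 1310 m = 1.31e+06 mm.
Thin-lens field height W = h·(dₒ − f)/f = 7.41 × (1.31e+06 − 45.1)/45.1 ≈ 215227.623 mm = 215.228 m.

215 m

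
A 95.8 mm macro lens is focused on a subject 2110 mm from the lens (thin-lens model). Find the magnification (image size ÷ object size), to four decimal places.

0.0476×

Thin lens: 1/f = 1/dₒ + 1/dᵢ → 1/dᵢ = 1/95.8 − 1/2110 = 0.0099645 mm⁻¹, so dᵢ ≈ 100.3565 mm.
Magnification m = dᵢ/dₒ = 100.3565/2110 ≈ 0.04756.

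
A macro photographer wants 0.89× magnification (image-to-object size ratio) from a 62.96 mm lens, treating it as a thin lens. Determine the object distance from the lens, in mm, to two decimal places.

With m = dᵢ/dₒ and 1/f = 1/dₒ + 1/dᵢ, substituting dᵢ = m·dₒ gives 1/f = (1 + 1/m)/dₒ, hence dₒ = f·(1 + 1/m).
dₒ = 62.96 × (1 + 1/0.89) = 62.96 × 2.12360 ≈ 133.702 mm.

133.70 mm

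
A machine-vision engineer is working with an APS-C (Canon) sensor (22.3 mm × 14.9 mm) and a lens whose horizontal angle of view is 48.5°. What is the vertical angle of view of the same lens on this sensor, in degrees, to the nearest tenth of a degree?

33.5°

From the horizontal AOV: f = 22.3 / (2·tan(24.25°)) = 22.3 / 0.90093 ≈ 24.7521 mm.
Vertical AOV = 2·arctan(14.9 / (2 × 24.7521)) = 2·arctan(0.30098) ≈ 33.5020°.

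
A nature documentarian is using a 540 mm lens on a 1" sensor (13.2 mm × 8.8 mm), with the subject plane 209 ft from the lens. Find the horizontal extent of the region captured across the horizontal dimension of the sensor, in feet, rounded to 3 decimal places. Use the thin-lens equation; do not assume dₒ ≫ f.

5.066 ft

dₒ: 209 ft × 304.8 mm/ft = 63703.20 mm.
Similar triangles through the lens centre give W/dₒ = w/dᵢ; with 1/f = 1/dₒ + 1/dᵢ this gives W = w·(dₒ − f)/f.
W = 13.2 mm × (63703.2 − 540) / 540 = 13.2 × 116.9689 ≈ 1543.989 mm = 1543.989/304.8 ft = 5.06558 ft.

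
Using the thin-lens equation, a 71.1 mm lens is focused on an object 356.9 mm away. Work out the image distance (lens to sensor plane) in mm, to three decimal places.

1/dᵢ = 1/f − 1/dₒ = 1/71.1 − 1/356.9 = 0.0112628 mm⁻¹.
dᵢ = 1/0.0112628 ≈ 88.7879 mm.

88.788 mm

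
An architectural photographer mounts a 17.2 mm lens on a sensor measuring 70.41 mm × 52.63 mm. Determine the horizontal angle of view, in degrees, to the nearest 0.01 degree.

127.92°

Angle of view α = 2·arctan(w/2f) with w = 70.41 mm and f = 17.2 mm.
w/2f = 2.04680; arctan(2.04680) ≈ 63.9614°, so α ≈ 127.9228°.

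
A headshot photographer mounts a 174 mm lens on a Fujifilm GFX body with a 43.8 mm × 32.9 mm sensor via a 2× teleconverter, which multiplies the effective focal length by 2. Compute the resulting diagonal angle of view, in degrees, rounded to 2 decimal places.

9.00°

Effective focal length f = 174 × 2 = 348 mm.
Sensor diagonal = √(43.8² + 32.9²) = √3000.8500 ≈ 54.7800 mm.
α = 2·arctan(54.780 / (2 × 348)) = 2·arctan(0.07871) ≈ 9.0006°.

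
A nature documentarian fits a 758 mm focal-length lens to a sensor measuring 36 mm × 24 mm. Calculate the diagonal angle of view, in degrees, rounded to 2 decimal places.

3.27°

Sensor diagonal = √(36² + 24²) = √1872.0000 ≈ 43.2666 mm.
Angle of view α = 2·arctan(d/2f) with d = 43.2666 mm and f = 758 mm.
d/2f = 0.02854; arctan(0.02854) ≈ 1.6348°, so α ≈ 3.2696°.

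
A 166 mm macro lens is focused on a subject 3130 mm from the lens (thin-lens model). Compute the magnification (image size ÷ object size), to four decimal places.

Thin lens: 1/f = 1/dₒ + 1/dᵢ → 1/dᵢ = 1/166 − 1/3130 = 0.0057046 mm⁻¹, so dᵢ ≈ 175.2969 mm.
Magnification m = dᵢ/dₒ = 175.2969/3130 ≈ 0.05601.

0.0560×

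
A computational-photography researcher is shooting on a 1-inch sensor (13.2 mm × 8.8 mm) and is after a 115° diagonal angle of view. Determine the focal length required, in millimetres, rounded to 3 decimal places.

5.053 mm

Sensor diagonal = √(13.2² + 8.8²) = √251.6800 ≈ 15.8644 mm.
From α = 2·arctan(d/2f) we get f = d / (2·tan(α/2)).
With d = 15.8644 mm and α/2 = 57.5°, tan(α/2) ≈ 1.56969, so f ≈ 15.8644 / 3.13937 ≈ 5.0534 mm.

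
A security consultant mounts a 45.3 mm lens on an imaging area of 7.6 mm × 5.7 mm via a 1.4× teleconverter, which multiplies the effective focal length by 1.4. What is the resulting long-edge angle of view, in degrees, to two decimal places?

6.86°

Effective focal length f = 45.3 × 1.4 = 63.42 mm.
α = 2·arctan(7.6 / (2 × 63.42)) = 2·arctan(0.05992) ≈ 6.8579°.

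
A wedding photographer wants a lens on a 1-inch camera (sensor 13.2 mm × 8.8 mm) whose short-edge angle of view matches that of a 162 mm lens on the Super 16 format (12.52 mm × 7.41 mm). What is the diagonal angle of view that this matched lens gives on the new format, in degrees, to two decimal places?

4.72°

Equal short-edge AOV ⇒ f₂ = f₁ · 8.8/7.41 = 162 × 1.18758 ≈ 192.3887 mm.
Sensor diagonal = √(13.2² + 8.8²) = √251.6800 ≈ 15.8644 mm.
Diagonal AOV on the new format = 2·arctan(15.8644 / (2 × 192.3887)) = 2·arctan(0.04123) ≈ 4.7220°.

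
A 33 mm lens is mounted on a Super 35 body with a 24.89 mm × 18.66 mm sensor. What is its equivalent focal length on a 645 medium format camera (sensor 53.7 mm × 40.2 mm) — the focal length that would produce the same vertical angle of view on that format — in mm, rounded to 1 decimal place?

71.1 mm

Equal angle of view means equal height/f ratio, so f₂ = f₁ · (height₂/height₁) = 33 × 40.2/18.66.
f₂ = 33 × 2.15434 ≈ 71.093 mm.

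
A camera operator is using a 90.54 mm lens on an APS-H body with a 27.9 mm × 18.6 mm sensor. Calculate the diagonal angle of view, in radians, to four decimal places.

Sensor diagonal = √(27.9² + 18.6²) = √1124.3700 ≈ 33.5316 mm.
Angle of view α = 2·arctan(d/2f) with d = 33.5316 mm and f = 90.54 mm.
d/2f = 0.18518; arctan(0.18518) ≈ 0.1831 rad, so α ≈ 0.3662 rad.

0.3662 rad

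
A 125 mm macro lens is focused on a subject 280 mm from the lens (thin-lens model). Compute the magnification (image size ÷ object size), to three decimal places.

0.806×

Thin lens: 1/f = 1/dₒ + 1/dᵢ → 1/dᵢ = 1/125 − 1/280 = 0.0044286 mm⁻¹, so dᵢ ≈ 225.8065 mm.
Magnification m = dᵢ/dₒ = 225.8065/280 ≈ 0.80645.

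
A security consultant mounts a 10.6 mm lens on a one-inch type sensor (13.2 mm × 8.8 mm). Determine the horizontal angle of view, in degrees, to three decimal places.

Angle of view α = 2·arctan(w/2f) with w = 13.2 mm and f = 10.6 mm.
w/2f = 0.62264; arctan(0.62264) ≈ 31.9081°, so α ≈ 63.8162°.

63.816°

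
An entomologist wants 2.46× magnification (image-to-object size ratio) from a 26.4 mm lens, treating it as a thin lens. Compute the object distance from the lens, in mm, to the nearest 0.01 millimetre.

37.13 mm

With m = dᵢ/dₒ and 1/f = 1/dₒ + 1/dᵢ, substituting dᵢ = m·dₒ gives 1/f = (1 + 1/m)/dₒ, hence dₒ = f·(1 + 1/m).
dₒ = 26.4 × (1 + 1/2.46) = 26.4 × 1.40650 ≈ 37.132 mm.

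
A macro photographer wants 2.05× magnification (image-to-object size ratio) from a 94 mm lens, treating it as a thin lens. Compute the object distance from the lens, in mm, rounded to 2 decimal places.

139.85 mm

With m = dᵢ/dₒ and 1/f = 1/dₒ + 1/dᵢ, substituting dᵢ = m·dₒ gives 1/f = (1 + 1/m)/dₒ, hence dₒ = f·(1 + 1/m).
dₒ = 94 × (1 + 1/2.05) = 94 × 1.48780 ≈ 139.854 mm.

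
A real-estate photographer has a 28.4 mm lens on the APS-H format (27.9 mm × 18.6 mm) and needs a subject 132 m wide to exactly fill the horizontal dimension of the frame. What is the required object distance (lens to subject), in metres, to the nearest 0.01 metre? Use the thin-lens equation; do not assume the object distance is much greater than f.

134.39 m

W: 132 m = 132000 mm.
Magnification m = w/W = dᵢ/dₒ; combined with 1/f = 1/dₒ + 1/dᵢ this gives dₒ = f·(1 + W/w).
dₒ = 28.4 mm × (1 + 132000/27.9) = 28.4 × 4732.1828 ≈ 134393.991 mm = 134.394 m.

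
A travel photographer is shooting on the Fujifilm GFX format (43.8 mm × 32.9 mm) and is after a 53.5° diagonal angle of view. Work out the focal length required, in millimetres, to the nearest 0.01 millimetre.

54.34 mm

Sensor diagonal = √(43.8² + 32.9²) = √3000.8500 ≈ 54.7800 mm.
From α = 2·arctan(d/2f) we get f = d / (2·tan(α/2)).
With d = 54.7800 mm and α/2 = 26.75°, tan(α/2) ≈ 0.50404, so f ≈ 54.7800 / 1.00808 ≈ 54.3408 mm.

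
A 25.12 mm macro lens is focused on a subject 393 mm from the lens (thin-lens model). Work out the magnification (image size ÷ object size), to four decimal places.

0.0683×

Thin lens: 1/f = 1/dₒ + 1/dᵢ → 1/dᵢ = 1/25.12 − 1/393 = 0.0372644 mm⁻¹, so dᵢ ≈ 26.8353 mm.
Magnification m = dᵢ/dₒ = 26.8353/393 ≈ 0.06828.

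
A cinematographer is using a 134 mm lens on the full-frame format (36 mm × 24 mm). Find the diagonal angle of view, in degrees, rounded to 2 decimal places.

18.34°

Sensor diagonal = √(36² + 24²) = √1872.0000 ≈ 43.2666 mm.
Angle of view α = 2·arctan(d/2f) with d = 43.2666 mm and f = 134 mm.
d/2f = 0.16144; arctan(0.16144) ≈ 9.1709°, so α ≈ 18.3417°.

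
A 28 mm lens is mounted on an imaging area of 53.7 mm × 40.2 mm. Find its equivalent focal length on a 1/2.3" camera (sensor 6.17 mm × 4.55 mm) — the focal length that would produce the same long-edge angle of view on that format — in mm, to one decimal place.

3.2 mm

Equal angle of view means equal width/f ratio, so f₂ = f₁ · (width₂/width₁) = 28 × 6.17/53.7.
f₂ = 28 × 0.11490 ≈ 3.217 mm.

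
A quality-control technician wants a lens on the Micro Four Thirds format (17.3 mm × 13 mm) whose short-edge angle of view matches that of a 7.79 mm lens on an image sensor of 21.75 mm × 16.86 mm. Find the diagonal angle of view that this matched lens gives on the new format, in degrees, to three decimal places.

Equal short-edge AOV ⇒ f₂ = f₁ · 13/16.86 = 7.79 × 0.77106 ≈ 6.0065 mm.
Sensor diagonal = √(17.3² + 13²) = √468.2900 ≈ 21.6400 mm.
Diagonal AOV on the new format = 2·arctan(21.6400 / (2 × 6.0065)) = 2·arctan(1.80138) ≈ 121.9279°.

121.928°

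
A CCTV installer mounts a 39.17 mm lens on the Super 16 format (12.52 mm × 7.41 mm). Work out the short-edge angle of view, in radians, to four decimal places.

0.1886 rad

Angle of view α = 2·arctan(h/2f) with h = 7.41 mm and f = 39.17 mm.
h/2f = 0.09459; arctan(0.09459) ≈ 0.0943 rad, so α ≈ 0.1886 rad.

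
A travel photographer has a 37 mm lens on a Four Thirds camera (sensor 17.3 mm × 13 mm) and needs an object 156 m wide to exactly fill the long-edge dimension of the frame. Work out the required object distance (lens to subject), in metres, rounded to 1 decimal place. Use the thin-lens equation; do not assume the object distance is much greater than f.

333.7 m

W: 156 m = 156000 mm.
Magnification m = w/W = dᵢ/dₒ; combined with 1/f = 1/dₒ + 1/dᵢ this gives dₒ = f·(1 + W/w).
dₒ = 37 mm × (1 + 156000/17.3) = 37 × 9018.3410 ≈ 333678.618 mm = 333.679 m.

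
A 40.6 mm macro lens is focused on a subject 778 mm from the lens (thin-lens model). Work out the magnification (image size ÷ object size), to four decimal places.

Thin lens: 1/f = 1/dₒ + 1/dᵢ → 1/dᵢ = 1/40.6 − 1/778 = 0.0233452 mm⁻¹, so dᵢ ≈ 42.8354 mm.
Magnification m = dᵢ/dₒ = 42.8354/778 ≈ 0.05506.

0.0551×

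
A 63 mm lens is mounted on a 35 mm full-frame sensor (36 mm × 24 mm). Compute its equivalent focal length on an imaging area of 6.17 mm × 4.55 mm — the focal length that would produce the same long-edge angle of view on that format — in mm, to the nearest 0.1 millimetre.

Equal angle of view means equal width/f ratio, so f₂ = f₁ · (width₂/width₁) = 63 × 6.17/36.
f₂ = 63 × 0.17139 ≈ 10.797 mm.

10.8 mm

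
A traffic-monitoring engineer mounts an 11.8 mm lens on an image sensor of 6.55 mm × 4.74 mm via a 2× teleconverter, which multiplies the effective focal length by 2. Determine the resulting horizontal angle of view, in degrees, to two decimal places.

Effective focal length f = 11.8 × 2 = 23.6 mm.
α = 2·arctan(6.55 / (2 × 23.6)) = 2·arctan(0.13877) ≈ 15.8011°.

15.80°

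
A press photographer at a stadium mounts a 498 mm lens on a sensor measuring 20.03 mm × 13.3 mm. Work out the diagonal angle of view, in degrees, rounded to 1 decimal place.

Sensor diagonal = √(20.03² + 13.3²) = √578.0909 ≈ 24.0435 mm.
Angle of view α = 2·arctan(d/2f) with d = 24.0435 mm and f = 498 mm.
d/2f = 0.02414; arctan(0.02414) ≈ 1.3829°, so α ≈ 2.7657°.

2.8°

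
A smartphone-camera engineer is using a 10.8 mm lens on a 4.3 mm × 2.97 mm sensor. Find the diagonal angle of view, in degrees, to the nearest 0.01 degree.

27.20°

Sensor diagonal = √(4.3² + 2.97²) = √27.3109 ≈ 5.2260 mm.
Angle of view α = 2·arctan(d/2f) with d = 5.2260 mm and f = 10.8 mm.
d/2f = 0.24194; arctan(0.24194) ≈ 13.6010°, so α ≈ 27.2020°.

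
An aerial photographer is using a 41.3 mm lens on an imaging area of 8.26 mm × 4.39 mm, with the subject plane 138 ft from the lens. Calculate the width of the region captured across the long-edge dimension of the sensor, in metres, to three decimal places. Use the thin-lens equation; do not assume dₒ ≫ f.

8.404 m

dₒ: 138 ft × 304.8 mm/ft = 42062.40 mm.
Similar triangles through the lens centre give W/dₒ = w/dᵢ; with 1/f = 1/dₒ + 1/dᵢ this gives W = w·(dₒ − f)/f.
W = 8.26 mm × (42062.4 − 41.3) / 41.3 = 8.26 × 1017.4600 ≈ 8404.220 mm = 8.40422 m.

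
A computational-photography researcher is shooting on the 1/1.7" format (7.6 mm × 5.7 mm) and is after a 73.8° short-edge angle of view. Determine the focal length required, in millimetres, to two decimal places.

From α = 2·arctan(h/2f) we get f = h / (2·tan(α/2)).
With h = 5.7 mm and α/2 = 36.9°, tan(α/2) ≈ 0.75082, so f ≈ 5.7 / 1.50164 ≈ 3.7958 mm.

3.80 mm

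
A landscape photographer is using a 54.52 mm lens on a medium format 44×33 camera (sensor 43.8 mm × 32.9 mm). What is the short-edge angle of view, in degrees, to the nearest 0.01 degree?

33.58°

Angle of view α = 2·arctan(h/2f) with h = 32.9 mm and f = 54.52 mm.
h/2f = 0.30172; arctan(0.30172) ≈ 16.7898°, so α ≈ 33.5797°.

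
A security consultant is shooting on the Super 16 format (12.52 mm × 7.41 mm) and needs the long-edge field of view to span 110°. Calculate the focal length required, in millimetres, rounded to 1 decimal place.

From α = 2·arctan(w/2f) we get f = w / (2·tan(α/2)).
With w = 12.52 mm and α/2 = 55°, tan(α/2) ≈ 1.42815, so f ≈ 12.52 / 2.85630 ≈ 4.3833 mm.

4.4 mm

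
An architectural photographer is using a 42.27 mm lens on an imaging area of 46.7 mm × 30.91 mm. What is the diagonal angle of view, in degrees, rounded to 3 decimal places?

Sensor diagonal = √(46.7² + 30.91²) = √3136.3181 ≈ 56.0028 mm.
Angle of view α = 2·arctan(d/2f) with d = 56.0028 mm and f = 42.27 mm.
d/2f = 0.66244; arctan(0.66244) ≈ 33.5222°, so α ≈ 67.0443°.

67.044°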